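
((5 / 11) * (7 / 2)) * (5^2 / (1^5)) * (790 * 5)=1728125 / 11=157102.27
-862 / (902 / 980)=-422380 / 451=-936.54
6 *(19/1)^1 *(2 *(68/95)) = 163.20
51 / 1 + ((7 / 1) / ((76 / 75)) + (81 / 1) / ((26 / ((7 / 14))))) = 14688 / 247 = 59.47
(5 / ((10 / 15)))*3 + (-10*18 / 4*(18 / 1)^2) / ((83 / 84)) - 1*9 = -2447199 / 166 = -14742.16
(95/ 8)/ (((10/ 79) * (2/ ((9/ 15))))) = 4503/ 160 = 28.14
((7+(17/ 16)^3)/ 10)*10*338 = 5675865/ 2048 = 2771.42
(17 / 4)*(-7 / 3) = -119 / 12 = -9.92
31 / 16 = 1.94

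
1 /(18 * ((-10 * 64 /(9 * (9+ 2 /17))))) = -31 /4352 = -0.01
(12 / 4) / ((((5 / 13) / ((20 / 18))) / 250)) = 6500 / 3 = 2166.67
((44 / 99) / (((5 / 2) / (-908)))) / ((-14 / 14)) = 7264 / 45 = 161.42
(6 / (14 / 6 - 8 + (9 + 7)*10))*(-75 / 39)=-450 / 6019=-0.07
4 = 4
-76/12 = -19/3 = -6.33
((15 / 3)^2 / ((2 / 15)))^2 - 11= 140581 / 4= 35145.25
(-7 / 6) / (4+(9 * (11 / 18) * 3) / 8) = -56 / 291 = -0.19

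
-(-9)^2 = -81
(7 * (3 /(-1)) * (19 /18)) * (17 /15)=-2261 /90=-25.12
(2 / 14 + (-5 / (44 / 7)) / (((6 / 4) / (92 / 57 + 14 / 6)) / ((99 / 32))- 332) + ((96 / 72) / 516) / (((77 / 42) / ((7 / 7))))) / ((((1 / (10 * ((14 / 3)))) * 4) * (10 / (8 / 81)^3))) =76583427952 / 464570147258613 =0.00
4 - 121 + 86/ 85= -115.99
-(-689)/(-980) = -689/980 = -0.70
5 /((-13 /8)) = -40 /13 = -3.08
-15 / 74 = -0.20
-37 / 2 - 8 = -53 / 2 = -26.50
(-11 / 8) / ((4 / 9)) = -99 / 32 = -3.09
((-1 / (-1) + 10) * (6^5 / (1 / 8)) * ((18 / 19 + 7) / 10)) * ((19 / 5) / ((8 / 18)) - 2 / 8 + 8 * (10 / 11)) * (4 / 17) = 16090907904 / 8075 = 1992682.09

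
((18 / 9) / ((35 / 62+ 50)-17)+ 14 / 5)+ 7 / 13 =459637 / 135265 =3.40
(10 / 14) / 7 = 5 / 49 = 0.10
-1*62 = -62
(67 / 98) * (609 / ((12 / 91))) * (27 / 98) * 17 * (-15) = -173908215 / 784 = -221821.70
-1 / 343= -0.00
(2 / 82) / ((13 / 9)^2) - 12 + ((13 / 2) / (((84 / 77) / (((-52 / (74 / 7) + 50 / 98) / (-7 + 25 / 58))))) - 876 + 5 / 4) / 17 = -30858313050917 / 488195208774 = -63.21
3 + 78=81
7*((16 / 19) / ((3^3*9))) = 112 / 4617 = 0.02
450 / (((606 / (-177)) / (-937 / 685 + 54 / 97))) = 143101845 / 1342189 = 106.62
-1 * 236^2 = -55696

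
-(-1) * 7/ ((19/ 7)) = 49/ 19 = 2.58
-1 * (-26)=26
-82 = -82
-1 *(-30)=30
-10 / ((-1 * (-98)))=-0.10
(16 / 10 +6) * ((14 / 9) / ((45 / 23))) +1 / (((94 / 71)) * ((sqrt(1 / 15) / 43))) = 12236 / 2025 +3053 * sqrt(15) / 94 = 131.83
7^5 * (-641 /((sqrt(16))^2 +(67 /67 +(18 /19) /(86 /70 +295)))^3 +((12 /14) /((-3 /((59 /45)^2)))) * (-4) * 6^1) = 852128738869171116015152 /4349345117827806225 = 195921.16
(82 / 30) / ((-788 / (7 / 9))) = -287 / 106380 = -0.00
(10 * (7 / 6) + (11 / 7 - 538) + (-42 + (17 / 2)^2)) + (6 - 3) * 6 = -40027 / 84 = -476.51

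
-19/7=-2.71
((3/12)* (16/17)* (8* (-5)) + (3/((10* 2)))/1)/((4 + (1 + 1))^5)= -3149/2643840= -0.00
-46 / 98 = -23 / 49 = -0.47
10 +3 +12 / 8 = 29 / 2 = 14.50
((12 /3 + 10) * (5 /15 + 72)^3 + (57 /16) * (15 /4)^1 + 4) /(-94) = -9155638445 /162432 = -56365.98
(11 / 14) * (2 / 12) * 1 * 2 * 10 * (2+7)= 23.57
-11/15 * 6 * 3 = -66/5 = -13.20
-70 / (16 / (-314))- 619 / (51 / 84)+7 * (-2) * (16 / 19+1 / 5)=2194017 / 6460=339.63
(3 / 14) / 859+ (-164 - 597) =-9151783 / 12026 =-761.00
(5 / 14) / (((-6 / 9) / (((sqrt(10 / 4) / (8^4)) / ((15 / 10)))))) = -5 * sqrt(10) / 114688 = -0.00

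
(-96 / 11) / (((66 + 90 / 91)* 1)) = -182 / 1397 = -0.13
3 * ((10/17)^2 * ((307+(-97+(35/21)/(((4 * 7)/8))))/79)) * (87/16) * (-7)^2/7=141375/1343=105.27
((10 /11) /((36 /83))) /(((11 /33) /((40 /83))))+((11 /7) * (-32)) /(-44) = 964 /231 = 4.17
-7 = -7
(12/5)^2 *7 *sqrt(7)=1008 *sqrt(7)/25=106.68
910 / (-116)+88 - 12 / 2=4301 / 58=74.16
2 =2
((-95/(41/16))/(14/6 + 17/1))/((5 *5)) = -456/5945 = -0.08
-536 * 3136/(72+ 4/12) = -23238.19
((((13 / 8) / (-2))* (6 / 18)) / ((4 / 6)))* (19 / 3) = -247 / 96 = -2.57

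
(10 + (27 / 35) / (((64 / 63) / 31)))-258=-71827 / 320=-224.46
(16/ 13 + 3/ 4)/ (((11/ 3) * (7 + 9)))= 309/ 9152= 0.03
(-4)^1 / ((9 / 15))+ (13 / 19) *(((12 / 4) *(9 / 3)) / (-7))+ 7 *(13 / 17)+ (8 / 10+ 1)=-13343 / 33915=-0.39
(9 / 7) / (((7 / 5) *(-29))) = -45 / 1421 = -0.03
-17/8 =-2.12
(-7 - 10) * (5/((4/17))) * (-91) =32873.75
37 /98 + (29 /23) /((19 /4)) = 27537 /42826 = 0.64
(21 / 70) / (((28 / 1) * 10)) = 3 / 2800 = 0.00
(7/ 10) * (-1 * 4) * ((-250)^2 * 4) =-700000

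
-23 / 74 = -0.31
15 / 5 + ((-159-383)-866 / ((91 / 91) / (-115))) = 99051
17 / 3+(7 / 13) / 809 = 178810 / 31551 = 5.67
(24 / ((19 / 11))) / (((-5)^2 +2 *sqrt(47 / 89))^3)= 979160751800 / 1079024999476869-2616874832 *sqrt(4183) / 1079024999476869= 0.00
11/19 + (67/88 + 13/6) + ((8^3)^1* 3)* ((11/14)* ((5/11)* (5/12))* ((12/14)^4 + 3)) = 68505226337/84303912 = 812.60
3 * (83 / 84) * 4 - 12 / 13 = 995 / 91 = 10.93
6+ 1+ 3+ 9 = 19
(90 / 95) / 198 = 1 / 209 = 0.00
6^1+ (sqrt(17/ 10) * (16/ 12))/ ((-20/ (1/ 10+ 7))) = 6 - 71 * sqrt(170)/ 1500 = 5.38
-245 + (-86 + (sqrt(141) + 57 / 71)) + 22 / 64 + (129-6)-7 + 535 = sqrt(141) + 729645 / 2272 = 333.02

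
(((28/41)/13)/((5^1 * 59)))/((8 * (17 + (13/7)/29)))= 1421/1089324080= 0.00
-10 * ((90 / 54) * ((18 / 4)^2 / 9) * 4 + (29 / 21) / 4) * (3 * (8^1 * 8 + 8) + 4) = -708950 / 21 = -33759.52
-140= -140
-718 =-718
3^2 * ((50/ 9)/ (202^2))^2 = 625/ 3746174436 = 0.00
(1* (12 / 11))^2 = 144 / 121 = 1.19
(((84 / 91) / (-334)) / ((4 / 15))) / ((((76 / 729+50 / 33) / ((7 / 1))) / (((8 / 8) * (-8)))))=5051970 / 14096303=0.36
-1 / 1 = -1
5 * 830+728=4878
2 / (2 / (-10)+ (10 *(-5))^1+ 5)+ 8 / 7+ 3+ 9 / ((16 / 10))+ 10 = 124811 / 6328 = 19.72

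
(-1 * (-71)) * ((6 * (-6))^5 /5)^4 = 949092112257905118816558064336896 /625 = 1518547379612648190106493000000.00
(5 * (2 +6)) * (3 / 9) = 40 / 3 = 13.33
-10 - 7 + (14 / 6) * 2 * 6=11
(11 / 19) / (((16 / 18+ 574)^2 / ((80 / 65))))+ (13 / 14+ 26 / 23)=1095982939617 / 532286782846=2.06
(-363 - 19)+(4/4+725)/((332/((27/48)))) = -1011325/2656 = -380.77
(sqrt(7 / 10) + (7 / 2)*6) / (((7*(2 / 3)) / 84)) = 9*sqrt(70) / 5 + 378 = 393.06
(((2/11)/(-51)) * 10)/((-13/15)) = 0.04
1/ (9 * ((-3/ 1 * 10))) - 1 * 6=-1621/ 270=-6.00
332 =332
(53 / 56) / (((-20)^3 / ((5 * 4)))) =-53 / 22400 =-0.00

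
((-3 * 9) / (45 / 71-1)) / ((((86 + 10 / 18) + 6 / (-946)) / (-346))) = -1411795737 / 4789720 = -294.76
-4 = -4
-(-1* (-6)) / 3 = -2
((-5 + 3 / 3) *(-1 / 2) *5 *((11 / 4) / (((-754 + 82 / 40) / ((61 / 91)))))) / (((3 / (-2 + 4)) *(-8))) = 16775 / 8211294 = 0.00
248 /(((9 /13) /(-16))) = -51584 /9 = -5731.56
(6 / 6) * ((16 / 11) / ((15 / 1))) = 16 / 165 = 0.10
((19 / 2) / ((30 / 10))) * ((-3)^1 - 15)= -57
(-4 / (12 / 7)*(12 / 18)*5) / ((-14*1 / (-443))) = -246.11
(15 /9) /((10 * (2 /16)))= 4 /3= 1.33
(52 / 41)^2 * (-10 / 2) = -8.04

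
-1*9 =-9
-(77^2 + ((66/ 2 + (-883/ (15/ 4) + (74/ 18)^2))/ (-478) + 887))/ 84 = -659792297/ 8130780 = -81.15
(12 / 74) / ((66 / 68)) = 68 / 407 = 0.17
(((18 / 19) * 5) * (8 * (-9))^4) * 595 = 1439094988800 / 19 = 75741841515.79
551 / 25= 22.04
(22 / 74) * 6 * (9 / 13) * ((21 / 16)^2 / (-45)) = -14553 / 307840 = -0.05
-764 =-764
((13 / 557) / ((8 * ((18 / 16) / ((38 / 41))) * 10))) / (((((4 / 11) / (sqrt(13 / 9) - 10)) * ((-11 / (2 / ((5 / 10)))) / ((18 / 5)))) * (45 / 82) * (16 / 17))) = 4199 / 250650 - 4199 * sqrt(13) / 7519500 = 0.01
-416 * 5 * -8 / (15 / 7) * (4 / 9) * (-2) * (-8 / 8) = 6902.52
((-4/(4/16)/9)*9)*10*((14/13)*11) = -24640/13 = -1895.38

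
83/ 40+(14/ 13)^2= 21867/ 6760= 3.23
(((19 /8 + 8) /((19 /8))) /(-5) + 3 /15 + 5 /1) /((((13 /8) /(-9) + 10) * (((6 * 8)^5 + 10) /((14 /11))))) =0.00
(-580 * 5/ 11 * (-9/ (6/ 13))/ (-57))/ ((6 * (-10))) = 1885/ 1254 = 1.50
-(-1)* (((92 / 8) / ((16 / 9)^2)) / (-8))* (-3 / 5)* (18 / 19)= 50301 / 194560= 0.26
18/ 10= 9/ 5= 1.80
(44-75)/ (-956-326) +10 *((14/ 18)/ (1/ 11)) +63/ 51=86.82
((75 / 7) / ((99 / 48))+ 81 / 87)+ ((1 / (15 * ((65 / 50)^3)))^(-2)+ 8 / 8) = 97640860473 / 89320000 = 1093.16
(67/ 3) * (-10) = -670/ 3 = -223.33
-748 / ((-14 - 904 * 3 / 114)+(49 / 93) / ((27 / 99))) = 3965148 / 190081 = 20.86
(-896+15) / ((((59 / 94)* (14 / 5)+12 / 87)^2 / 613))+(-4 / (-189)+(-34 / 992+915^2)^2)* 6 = 5437919841240225623199257365 / 1292996132701056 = 4205673709077.90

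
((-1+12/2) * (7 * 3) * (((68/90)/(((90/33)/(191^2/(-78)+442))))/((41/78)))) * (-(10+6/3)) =2099636/123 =17070.21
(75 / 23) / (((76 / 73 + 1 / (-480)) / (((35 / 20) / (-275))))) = -26280 / 1315853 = -0.02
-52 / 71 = -0.73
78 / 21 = 26 / 7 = 3.71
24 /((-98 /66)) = -792 /49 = -16.16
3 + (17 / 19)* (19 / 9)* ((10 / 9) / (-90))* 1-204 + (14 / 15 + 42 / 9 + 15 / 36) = -195.01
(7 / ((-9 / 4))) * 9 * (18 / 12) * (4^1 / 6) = -28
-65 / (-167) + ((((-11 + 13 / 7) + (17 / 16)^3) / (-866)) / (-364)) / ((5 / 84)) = 104792442947 / 269529128960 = 0.39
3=3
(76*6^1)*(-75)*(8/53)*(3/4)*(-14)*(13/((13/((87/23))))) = 249933600/1219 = 205031.67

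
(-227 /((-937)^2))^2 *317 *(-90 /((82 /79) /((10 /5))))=-116139667230 /31604012163401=-0.00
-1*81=-81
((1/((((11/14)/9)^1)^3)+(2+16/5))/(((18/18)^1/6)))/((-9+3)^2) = 5018243/19965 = 251.35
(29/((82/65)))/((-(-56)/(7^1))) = 1885/656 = 2.87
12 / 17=0.71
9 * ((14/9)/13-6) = -688/13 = -52.92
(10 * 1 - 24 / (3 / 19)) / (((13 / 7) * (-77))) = 142 / 143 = 0.99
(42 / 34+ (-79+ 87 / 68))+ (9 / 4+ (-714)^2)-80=8663910 / 17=509641.76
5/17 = 0.29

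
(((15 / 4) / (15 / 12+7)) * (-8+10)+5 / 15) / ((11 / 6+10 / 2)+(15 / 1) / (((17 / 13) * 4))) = 2788 / 21769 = 0.13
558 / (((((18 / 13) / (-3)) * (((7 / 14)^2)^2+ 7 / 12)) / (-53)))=99216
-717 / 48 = -239 / 16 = -14.94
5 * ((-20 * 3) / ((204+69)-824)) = 300 / 551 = 0.54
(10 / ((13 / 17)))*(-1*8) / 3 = -1360 / 39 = -34.87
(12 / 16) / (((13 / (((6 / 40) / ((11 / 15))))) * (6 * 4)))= 9 / 18304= 0.00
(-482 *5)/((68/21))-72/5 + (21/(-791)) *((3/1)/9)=-14574119/19210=-758.67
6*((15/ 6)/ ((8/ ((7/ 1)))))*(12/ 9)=35/ 2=17.50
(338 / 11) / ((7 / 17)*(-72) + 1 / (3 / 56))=-8619 / 3080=-2.80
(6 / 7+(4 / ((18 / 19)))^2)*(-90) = -105940 / 63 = -1681.59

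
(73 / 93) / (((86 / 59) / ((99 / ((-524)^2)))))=142131 / 732019616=0.00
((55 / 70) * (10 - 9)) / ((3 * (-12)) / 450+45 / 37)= 10175 / 14714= 0.69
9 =9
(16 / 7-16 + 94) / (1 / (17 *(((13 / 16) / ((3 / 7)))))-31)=-124202 / 47909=-2.59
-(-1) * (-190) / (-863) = 190 / 863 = 0.22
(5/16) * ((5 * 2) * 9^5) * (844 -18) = 609680925/4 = 152420231.25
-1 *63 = -63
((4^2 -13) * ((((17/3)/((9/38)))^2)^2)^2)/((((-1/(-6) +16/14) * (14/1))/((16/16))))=30329143362034774548736/1725958278495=17572350235.77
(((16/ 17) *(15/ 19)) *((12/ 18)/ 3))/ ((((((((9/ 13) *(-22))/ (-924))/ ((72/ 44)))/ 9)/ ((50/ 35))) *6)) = 35.13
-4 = -4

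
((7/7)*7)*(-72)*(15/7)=-1080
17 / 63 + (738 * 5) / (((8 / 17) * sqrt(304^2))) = 1996667 / 76608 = 26.06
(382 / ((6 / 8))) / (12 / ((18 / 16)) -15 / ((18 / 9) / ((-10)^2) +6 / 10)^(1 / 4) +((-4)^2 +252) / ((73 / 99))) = 9885356696497500*2^(3 / 4)*31^(1 / 4)*sqrt(5) / 698464139185502107703 +246553133898762000*sqrt(62) / 698464139185502107703 +1229868576352716480*2^(1 / 4)*31^(3 / 4)*sqrt(5) / 698464139185502107703 +950908175990762181376 / 698464139185502107703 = 1.43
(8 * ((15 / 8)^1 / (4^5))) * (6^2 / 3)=45 / 256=0.18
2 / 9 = 0.22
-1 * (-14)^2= -196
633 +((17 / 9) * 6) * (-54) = 21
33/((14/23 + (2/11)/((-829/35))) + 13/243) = 1681881003/33358189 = 50.42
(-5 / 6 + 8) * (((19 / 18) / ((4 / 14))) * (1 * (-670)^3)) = -215007949625 / 27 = -7963257393.52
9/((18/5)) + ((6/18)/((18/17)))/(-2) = 253/108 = 2.34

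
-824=-824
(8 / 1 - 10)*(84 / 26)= -84 / 13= -6.46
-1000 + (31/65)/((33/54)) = -714442/715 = -999.22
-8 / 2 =-4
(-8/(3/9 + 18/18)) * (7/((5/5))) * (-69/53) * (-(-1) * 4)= 11592/53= 218.72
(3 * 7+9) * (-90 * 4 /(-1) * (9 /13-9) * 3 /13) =-20705.33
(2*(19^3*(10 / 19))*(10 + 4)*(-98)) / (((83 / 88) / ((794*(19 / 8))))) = -19805235236.63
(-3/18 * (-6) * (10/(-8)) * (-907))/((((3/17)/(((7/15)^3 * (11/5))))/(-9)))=-58175887/4500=-12927.97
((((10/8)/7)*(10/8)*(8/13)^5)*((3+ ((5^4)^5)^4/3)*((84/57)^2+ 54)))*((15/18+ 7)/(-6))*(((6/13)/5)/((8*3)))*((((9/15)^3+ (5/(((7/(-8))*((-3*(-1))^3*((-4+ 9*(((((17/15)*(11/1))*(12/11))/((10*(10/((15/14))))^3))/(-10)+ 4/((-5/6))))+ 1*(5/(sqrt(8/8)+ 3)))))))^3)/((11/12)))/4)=-826902850640368535274079259215209098743397379989699541670320006867675841596650040622498491678006784/91621583689965881418625141818839152887298585425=-9025197091533448718490176000000000000000000000000000.00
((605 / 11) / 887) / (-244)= -55 / 216428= -0.00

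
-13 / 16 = -0.81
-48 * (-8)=384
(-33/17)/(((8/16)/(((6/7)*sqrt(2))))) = -396*sqrt(2)/119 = -4.71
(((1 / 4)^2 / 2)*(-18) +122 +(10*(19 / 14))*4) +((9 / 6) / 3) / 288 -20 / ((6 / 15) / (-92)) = 19255723 / 4032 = 4775.72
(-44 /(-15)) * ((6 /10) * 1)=44 /25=1.76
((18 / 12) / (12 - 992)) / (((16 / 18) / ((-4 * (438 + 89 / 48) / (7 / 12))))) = 570051 / 109760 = 5.19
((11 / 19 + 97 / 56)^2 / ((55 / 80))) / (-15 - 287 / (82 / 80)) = -0.03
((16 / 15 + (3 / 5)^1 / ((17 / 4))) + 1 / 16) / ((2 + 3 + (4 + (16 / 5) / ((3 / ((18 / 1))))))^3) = 129575 / 2287428336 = 0.00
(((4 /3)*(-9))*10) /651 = -40 /217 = -0.18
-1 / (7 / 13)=-13 / 7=-1.86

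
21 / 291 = 7 / 97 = 0.07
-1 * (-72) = 72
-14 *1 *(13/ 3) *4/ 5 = -728/ 15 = -48.53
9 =9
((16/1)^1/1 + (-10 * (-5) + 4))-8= 62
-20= -20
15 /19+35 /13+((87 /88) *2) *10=126365 /5434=23.25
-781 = -781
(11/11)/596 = 1/596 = 0.00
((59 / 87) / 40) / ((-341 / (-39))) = 767 / 395560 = 0.00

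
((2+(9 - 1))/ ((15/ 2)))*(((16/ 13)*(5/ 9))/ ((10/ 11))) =352/ 351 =1.00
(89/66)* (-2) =-89/33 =-2.70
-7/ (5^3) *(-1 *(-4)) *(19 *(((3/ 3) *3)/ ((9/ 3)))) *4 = -2128/ 125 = -17.02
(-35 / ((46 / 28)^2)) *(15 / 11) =-102900 / 5819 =-17.68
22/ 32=11/ 16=0.69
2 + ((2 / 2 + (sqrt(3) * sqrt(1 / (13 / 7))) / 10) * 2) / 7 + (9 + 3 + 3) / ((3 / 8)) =sqrt(273) / 455 + 296 / 7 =42.32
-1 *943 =-943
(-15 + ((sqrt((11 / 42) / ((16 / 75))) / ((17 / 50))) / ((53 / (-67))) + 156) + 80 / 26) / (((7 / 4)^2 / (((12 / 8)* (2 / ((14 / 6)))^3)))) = 9709632 / 218491 -10854000* sqrt(154) / 106001749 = 43.17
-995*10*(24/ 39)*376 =-29929600/ 13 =-2302276.92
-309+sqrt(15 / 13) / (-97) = -309 - sqrt(195) / 1261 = -309.01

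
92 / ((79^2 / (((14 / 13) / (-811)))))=-1288 / 65798863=-0.00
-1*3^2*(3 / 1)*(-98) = 2646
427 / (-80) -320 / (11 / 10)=-260697 / 880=-296.25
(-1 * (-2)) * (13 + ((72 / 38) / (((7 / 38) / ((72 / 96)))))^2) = 7106 / 49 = 145.02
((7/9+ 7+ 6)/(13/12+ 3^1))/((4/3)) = 124/49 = 2.53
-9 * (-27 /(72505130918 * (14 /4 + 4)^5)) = 16 /113289267059375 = 0.00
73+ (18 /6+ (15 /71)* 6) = 5486 /71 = 77.27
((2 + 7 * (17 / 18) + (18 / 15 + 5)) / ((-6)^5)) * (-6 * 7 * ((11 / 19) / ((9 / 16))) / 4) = 102641 / 4986360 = 0.02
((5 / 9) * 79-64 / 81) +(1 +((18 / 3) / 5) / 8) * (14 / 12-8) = 35.24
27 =27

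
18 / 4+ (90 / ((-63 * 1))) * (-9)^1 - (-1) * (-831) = -11391 / 14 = -813.64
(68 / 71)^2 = 4624 / 5041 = 0.92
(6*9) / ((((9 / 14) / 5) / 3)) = 1260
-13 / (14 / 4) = -26 / 7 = -3.71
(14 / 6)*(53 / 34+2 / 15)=6041 / 1530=3.95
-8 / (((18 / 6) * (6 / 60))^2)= -800 / 9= -88.89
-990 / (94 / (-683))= 338085 / 47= 7193.30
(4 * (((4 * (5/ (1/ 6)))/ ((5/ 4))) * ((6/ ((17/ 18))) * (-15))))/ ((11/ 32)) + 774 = -19761822/ 187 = -105678.19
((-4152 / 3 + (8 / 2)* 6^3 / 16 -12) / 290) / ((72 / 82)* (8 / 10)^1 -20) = 0.24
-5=-5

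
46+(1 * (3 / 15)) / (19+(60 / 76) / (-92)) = 46.01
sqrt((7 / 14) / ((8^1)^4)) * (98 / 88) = 49 * sqrt(2) / 5632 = 0.01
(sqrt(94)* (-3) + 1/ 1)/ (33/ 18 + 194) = 6/ 1175- 18* sqrt(94)/ 1175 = -0.14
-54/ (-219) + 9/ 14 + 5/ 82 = 19912/ 20951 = 0.95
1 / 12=0.08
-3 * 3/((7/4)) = -36/7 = -5.14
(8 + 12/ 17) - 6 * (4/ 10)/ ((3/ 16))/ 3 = 1132/ 255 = 4.44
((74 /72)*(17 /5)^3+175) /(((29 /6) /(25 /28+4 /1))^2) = 18192435089 /82418000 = 220.73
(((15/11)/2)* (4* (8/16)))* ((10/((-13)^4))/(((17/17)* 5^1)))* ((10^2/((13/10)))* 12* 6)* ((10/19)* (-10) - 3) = -339120000/77600237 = -4.37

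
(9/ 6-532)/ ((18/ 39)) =-13793/ 12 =-1149.42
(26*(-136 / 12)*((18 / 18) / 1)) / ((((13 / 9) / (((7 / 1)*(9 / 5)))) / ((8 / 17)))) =-1209.60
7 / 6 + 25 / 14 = 62 / 21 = 2.95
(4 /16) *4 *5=5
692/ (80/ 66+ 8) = 5709/ 76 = 75.12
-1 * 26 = -26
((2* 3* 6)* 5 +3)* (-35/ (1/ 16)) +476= -102004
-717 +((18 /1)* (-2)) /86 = -30849 /43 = -717.42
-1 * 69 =-69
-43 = -43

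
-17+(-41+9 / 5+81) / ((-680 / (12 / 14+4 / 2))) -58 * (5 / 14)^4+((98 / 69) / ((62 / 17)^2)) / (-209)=-409989033388813 / 22626628027080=-18.12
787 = 787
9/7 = 1.29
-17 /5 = -3.40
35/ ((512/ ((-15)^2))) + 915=476355/ 512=930.38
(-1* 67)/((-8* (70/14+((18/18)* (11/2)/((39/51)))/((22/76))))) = 871/3104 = 0.28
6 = 6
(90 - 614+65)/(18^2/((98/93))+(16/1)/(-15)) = -337365/225206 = -1.50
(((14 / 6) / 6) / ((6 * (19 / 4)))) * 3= 7 / 171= 0.04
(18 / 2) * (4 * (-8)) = -288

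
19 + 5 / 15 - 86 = -66.67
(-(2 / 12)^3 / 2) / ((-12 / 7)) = 7 / 5184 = 0.00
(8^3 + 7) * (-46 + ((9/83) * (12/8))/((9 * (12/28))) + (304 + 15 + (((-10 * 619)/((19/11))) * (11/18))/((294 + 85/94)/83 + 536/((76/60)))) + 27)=4821467881512901/31500879942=153058.20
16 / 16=1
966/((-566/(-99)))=47817/283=168.96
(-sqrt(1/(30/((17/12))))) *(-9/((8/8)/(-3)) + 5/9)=-62 *sqrt(170)/135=-5.99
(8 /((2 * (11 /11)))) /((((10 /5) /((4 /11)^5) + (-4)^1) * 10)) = 1024 /795015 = 0.00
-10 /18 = -5 /9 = -0.56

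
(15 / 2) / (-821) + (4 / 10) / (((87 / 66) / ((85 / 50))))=603233 / 1190450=0.51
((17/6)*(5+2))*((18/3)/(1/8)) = 952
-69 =-69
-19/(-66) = 19/66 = 0.29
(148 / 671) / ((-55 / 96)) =-14208 / 36905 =-0.38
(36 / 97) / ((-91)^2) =36 / 803257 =0.00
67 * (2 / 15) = 134 / 15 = 8.93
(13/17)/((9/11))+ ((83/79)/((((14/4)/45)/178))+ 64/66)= 2239590145/930699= 2406.35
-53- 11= -64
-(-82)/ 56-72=-1975/ 28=-70.54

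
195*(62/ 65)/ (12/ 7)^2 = 1519/ 24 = 63.29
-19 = -19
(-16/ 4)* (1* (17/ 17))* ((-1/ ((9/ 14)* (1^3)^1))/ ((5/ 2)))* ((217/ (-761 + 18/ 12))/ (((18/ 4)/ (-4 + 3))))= 64/ 405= 0.16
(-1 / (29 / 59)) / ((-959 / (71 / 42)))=4189 / 1168062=0.00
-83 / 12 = -6.92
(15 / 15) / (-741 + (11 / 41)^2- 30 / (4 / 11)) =-3362 / 2768365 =-0.00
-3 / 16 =-0.19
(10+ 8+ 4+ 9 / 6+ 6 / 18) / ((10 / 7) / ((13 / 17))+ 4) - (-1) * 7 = 35441 / 3204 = 11.06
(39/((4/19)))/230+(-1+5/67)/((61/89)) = -2048093/3760040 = -0.54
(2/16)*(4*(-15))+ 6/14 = -7.07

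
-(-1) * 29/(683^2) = 29/466489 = 0.00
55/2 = 27.50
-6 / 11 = -0.55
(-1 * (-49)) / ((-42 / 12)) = -14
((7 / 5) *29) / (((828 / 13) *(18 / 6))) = 2639 / 12420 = 0.21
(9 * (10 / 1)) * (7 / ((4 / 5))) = 1575 / 2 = 787.50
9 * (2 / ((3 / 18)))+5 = 113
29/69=0.42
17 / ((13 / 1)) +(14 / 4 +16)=541 / 26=20.81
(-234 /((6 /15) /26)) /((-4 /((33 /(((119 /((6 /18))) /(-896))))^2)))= 7538319360 /289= 26084150.03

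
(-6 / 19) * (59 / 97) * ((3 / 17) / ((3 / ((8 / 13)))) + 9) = -706938 / 407303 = -1.74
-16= -16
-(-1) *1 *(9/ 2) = 9/ 2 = 4.50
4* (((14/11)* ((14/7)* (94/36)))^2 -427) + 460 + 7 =-10431185/9801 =-1064.30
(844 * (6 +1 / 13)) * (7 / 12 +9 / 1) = 1916935 / 39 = 49152.18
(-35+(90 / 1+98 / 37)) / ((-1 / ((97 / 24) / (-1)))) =68967 / 296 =233.00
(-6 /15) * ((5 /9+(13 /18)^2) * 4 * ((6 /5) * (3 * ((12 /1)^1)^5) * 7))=-270176256 /25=-10807050.24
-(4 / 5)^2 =-16 / 25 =-0.64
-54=-54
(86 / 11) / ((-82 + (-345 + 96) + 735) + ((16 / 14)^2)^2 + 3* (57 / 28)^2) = 3303776 / 176695233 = 0.02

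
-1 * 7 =-7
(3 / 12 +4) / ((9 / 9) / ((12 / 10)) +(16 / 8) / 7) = 357 / 94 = 3.80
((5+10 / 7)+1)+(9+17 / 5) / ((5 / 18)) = 9112 / 175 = 52.07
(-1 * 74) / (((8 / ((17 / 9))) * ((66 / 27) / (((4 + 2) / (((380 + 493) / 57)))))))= -11951 / 4268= -2.80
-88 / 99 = -8 / 9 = -0.89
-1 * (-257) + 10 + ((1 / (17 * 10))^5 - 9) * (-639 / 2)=892380124499361 / 283971400000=3142.50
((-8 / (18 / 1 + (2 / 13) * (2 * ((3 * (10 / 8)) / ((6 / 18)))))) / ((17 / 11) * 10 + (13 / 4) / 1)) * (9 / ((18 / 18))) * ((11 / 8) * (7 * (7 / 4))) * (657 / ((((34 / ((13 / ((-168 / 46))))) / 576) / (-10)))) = -519128129520 / 433721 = -1196917.21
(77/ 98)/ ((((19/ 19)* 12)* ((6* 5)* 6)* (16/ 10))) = 11/ 48384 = 0.00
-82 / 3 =-27.33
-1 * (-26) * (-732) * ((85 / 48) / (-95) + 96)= -1826717.24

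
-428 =-428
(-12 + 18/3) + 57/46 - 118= -5647/46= -122.76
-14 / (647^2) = -14 / 418609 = -0.00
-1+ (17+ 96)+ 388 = 500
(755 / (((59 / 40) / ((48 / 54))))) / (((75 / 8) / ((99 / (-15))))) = -320.31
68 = 68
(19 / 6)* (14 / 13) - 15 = -452 / 39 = -11.59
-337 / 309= -1.09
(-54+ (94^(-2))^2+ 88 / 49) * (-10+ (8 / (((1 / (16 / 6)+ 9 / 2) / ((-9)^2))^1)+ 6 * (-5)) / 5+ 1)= -150385834691007 / 248668543760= -604.76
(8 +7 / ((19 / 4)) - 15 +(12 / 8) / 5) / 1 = -993 / 190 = -5.23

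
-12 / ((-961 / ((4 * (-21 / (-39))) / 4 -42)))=-6468 / 12493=-0.52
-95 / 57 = -5 / 3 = -1.67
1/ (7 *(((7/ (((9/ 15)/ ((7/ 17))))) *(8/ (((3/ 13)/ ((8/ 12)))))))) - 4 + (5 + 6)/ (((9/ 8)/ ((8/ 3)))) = 22.08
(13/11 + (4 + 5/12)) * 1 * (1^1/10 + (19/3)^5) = 18298551187/320760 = 57047.48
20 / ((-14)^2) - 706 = -34589 / 49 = -705.90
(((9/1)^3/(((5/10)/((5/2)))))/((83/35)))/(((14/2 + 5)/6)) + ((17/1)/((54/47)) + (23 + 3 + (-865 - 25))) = -180803/2241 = -80.68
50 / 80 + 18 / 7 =179 / 56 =3.20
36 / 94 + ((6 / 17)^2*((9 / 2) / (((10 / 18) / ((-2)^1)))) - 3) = -314787 / 67915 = -4.64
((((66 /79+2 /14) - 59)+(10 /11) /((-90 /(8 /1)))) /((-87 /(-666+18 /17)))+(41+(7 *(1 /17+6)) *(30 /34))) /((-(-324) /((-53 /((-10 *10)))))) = -370503942737 /619426719450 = -0.60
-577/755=-0.76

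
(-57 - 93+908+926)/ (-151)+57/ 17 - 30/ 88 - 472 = -54230885/ 112948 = -480.14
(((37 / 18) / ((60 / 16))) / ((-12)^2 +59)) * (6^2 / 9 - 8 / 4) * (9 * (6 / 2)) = 0.15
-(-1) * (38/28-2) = -9/14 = -0.64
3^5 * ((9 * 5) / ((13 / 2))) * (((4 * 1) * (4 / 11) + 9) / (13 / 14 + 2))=35210700 / 5863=6005.58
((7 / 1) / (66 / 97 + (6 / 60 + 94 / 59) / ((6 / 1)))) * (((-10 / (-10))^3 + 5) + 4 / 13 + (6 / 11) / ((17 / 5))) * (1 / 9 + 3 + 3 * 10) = 3754318217440 / 2410650099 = 1557.39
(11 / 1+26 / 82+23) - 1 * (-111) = 5958 / 41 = 145.32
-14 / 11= -1.27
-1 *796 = -796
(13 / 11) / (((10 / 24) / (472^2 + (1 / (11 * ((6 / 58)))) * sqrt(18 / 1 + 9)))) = 4524 * sqrt(3) / 605 + 34754304 / 55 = 631909.39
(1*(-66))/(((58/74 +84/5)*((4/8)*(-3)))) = 8140/3253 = 2.50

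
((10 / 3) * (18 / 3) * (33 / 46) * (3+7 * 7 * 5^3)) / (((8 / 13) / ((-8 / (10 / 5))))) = -13144560 / 23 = -571502.61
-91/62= -1.47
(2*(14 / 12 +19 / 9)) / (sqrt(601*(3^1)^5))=59*sqrt(1803) / 146043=0.02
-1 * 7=-7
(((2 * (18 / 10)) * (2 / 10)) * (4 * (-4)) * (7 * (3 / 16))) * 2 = -756 / 25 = -30.24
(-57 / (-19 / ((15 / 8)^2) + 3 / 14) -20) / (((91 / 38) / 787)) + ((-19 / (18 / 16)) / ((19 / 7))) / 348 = -3452300385766 / 1164915297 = -2963.56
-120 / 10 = -12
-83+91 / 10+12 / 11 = -8009 / 110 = -72.81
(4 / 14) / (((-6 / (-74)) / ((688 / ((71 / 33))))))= 1126.82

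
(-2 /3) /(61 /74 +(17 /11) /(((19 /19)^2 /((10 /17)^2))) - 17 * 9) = 27676 /6295221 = 0.00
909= 909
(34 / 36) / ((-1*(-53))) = 17 / 954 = 0.02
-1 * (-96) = 96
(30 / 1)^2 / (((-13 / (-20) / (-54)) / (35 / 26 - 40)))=488430000 / 169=2890118.34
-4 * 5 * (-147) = 2940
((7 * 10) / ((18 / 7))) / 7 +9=116 / 9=12.89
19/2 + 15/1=49/2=24.50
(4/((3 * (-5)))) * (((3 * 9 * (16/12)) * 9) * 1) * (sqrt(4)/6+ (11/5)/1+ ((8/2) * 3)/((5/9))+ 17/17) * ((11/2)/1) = -298584/25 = -11943.36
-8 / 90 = -4 / 45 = -0.09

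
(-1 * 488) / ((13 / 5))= -2440 / 13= -187.69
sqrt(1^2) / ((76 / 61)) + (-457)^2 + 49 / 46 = 365071317 / 1748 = 208850.87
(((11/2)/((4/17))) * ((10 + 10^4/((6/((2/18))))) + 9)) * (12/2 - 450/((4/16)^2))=-1236086269/36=-34335729.69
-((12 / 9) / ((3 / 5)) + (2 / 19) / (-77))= -29242 / 13167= -2.22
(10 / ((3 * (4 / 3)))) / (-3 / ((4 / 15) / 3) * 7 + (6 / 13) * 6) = -130 / 12141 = -0.01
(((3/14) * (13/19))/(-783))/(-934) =13/64843884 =0.00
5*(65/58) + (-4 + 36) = 2181/58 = 37.60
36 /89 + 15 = 1371 /89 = 15.40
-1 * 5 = -5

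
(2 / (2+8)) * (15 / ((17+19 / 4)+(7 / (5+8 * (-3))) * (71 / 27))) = 6156 / 42643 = 0.14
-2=-2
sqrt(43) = 6.56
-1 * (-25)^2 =-625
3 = 3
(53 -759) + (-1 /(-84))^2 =-4981535 /7056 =-706.00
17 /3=5.67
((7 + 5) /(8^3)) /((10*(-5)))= -3 /6400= -0.00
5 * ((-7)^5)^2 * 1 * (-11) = -15536138695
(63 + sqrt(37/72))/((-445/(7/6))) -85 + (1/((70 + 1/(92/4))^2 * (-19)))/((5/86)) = -85.17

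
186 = 186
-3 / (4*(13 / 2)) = -3 / 26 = -0.12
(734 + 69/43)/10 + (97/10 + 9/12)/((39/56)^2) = 62202367/654030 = 95.11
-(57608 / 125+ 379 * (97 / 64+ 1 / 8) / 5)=-585.22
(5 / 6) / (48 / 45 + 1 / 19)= 475 / 638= 0.74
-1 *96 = -96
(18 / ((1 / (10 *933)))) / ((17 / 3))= 503820 / 17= 29636.47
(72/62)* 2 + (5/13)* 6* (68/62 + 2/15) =160/31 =5.16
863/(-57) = -863/57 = -15.14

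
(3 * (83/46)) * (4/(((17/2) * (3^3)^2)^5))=5312/2241242399425925679813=0.00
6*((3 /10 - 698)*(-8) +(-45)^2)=228198 /5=45639.60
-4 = -4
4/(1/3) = 12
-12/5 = -2.40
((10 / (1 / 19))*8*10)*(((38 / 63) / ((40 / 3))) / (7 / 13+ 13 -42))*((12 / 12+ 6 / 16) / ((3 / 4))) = -103246 / 2331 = -44.29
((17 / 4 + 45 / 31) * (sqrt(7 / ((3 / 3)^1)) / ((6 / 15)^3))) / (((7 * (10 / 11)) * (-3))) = -12.35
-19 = -19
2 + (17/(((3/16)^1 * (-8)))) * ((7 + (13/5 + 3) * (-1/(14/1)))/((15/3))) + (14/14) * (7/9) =-2741/225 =-12.18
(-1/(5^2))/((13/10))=-2/65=-0.03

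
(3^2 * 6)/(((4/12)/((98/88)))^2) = 583443/968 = 602.73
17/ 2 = 8.50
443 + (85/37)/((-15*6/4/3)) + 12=50471/111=454.69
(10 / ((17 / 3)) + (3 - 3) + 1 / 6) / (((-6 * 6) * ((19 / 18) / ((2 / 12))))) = -197 / 23256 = -0.01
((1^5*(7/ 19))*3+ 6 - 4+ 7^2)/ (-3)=-330/ 19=-17.37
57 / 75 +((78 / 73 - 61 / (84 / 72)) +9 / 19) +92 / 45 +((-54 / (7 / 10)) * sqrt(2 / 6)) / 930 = -104724146 / 2184525 - 6 * sqrt(3) / 217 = -47.99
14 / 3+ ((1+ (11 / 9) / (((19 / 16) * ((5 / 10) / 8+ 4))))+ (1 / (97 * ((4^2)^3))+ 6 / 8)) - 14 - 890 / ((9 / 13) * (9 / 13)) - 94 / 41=-3041612907394757 / 1629549342720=-1866.54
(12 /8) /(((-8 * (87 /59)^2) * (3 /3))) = -3481 /40368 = -0.09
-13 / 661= -0.02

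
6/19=0.32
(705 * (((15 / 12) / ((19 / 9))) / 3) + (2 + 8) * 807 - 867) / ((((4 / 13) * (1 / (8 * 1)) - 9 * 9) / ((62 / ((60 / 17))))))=-1274292851 / 799900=-1593.07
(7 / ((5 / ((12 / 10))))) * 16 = 672 / 25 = 26.88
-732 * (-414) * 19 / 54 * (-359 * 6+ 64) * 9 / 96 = -83569695 / 4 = -20892423.75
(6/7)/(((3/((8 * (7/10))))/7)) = 56/5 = 11.20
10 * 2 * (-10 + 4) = -120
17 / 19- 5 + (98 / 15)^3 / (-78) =-19208074 / 2500875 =-7.68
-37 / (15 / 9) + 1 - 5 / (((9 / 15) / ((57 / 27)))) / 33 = -96821 / 4455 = -21.73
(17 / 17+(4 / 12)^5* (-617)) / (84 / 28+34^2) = -374 / 281637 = -0.00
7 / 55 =0.13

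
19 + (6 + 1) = 26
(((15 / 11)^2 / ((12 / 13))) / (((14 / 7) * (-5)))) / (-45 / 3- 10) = 39 / 4840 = 0.01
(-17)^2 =289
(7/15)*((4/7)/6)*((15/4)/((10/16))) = 4/15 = 0.27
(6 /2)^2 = 9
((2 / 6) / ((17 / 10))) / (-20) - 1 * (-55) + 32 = 8873 / 102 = 86.99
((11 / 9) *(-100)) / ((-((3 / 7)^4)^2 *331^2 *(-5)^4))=253651244 / 161736687225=0.00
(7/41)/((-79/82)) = -0.18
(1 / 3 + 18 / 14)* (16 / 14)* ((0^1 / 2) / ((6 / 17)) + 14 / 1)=544 / 21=25.90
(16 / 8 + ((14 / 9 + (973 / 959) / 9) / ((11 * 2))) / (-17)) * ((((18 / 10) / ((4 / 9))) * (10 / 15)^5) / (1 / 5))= 19684 / 3699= 5.32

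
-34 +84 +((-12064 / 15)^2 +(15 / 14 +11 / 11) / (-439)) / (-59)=-890410015991 / 81588150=-10913.47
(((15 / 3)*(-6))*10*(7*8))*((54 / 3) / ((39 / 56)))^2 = -1896652800 / 169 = -11222797.63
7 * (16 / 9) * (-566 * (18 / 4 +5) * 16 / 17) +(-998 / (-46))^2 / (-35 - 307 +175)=-851274494465 / 13516479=-62980.49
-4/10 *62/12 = -31/15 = -2.07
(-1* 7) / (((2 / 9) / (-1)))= 63 / 2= 31.50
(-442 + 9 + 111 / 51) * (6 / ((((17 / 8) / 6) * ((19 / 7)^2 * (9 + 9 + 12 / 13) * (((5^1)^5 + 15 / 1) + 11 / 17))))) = -5742016 / 344463673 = -0.02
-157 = -157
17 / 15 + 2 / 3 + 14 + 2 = 89 / 5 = 17.80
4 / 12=1 / 3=0.33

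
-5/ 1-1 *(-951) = 946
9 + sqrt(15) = 12.87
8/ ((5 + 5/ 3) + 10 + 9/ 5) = 120/ 277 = 0.43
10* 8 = 80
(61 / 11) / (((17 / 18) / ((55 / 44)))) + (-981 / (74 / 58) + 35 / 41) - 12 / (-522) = -37547062261 / 49360146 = -760.68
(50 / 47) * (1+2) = 150 / 47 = 3.19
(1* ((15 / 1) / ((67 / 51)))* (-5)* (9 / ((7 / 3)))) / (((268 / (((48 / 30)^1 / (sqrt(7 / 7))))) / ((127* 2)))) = -10492740 / 31423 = -333.92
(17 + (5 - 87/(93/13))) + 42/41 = 13807/1271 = 10.86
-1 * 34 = -34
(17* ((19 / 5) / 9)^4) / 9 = 2215457 / 36905625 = 0.06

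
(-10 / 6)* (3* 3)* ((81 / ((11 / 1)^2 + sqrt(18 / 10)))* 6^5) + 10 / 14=-10002809105 / 128093 + 7085880* sqrt(5) / 18299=-77224.34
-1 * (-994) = 994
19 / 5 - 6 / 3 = 9 / 5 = 1.80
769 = 769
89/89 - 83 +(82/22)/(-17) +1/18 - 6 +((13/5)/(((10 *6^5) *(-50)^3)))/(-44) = -3204997199999779/36352800000000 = -88.16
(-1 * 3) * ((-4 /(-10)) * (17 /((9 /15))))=-34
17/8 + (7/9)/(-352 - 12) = 1987/936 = 2.12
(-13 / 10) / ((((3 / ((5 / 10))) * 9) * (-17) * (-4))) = -13 / 36720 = -0.00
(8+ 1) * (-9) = -81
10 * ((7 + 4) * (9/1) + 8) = 1070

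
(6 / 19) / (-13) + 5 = 1229 / 247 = 4.98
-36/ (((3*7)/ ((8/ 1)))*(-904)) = 12/ 791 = 0.02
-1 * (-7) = 7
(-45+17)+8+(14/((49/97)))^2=748.08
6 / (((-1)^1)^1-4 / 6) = -18 / 5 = -3.60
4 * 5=20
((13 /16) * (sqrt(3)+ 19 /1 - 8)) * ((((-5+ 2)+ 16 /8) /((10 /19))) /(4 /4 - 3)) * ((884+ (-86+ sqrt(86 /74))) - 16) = 247 * (sqrt(1591)+ 28934) * (sqrt(3)+ 11) /11840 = 7695.74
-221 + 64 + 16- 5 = -146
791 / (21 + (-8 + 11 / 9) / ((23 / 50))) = 126.24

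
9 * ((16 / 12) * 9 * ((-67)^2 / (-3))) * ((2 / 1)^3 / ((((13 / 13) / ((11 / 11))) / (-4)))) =5171328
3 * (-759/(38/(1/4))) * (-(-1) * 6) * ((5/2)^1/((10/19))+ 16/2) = -348381/304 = -1145.99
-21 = -21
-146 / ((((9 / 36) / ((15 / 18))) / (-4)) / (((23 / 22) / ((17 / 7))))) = 470120 / 561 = 838.00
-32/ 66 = -16/ 33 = -0.48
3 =3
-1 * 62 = -62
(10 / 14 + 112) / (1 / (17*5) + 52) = 67065 / 30947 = 2.17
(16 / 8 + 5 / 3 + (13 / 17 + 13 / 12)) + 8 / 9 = 3919 / 612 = 6.40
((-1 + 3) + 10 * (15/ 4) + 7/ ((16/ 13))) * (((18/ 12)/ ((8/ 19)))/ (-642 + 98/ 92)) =-947853/ 3773824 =-0.25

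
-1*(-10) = 10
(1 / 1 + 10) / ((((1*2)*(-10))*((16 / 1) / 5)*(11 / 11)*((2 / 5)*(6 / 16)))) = -55 / 48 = -1.15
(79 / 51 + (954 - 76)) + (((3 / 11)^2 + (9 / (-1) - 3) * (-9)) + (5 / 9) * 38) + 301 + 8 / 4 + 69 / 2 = 49845679 / 37026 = 1346.23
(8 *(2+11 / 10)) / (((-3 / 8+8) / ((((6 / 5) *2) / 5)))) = 11904 / 7625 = 1.56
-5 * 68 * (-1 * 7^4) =816340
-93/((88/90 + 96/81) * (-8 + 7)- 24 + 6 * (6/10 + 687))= -12555/553424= -0.02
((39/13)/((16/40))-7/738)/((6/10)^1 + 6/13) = 179660/25461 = 7.06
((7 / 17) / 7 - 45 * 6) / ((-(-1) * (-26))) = 353 / 34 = 10.38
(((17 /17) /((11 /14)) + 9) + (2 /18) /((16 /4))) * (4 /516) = 4079 /51084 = 0.08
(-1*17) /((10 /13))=-221 /10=-22.10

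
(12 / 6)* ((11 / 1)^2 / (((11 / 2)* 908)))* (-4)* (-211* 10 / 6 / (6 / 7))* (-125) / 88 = -112.96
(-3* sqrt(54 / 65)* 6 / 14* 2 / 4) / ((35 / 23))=-621* sqrt(390) / 31850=-0.39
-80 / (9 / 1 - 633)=5 / 39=0.13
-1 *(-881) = 881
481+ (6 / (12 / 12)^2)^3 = 697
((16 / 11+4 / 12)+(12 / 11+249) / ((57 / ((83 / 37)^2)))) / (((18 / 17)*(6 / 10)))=870667240 / 23175801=37.57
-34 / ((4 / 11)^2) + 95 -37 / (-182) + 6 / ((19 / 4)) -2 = -2249893 / 13832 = -162.66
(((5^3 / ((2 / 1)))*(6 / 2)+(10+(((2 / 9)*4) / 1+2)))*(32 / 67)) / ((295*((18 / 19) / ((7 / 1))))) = 3837848 / 1600965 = 2.40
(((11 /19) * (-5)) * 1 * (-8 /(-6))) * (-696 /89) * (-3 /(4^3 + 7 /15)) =-2296800 /1635197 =-1.40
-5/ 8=-0.62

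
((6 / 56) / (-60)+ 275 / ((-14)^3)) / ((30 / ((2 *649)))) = -605517 / 137200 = -4.41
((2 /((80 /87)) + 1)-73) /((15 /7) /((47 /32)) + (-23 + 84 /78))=3981887 /1167000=3.41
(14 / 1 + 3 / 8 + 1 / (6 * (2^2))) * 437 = 75601 / 12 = 6300.08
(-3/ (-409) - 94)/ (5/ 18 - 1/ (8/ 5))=2767896/ 10225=270.70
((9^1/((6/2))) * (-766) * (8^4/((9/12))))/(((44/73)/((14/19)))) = -3206561792/209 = -15342400.92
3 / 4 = 0.75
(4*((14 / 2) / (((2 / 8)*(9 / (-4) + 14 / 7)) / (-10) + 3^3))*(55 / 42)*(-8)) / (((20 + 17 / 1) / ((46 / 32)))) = -202400 / 479631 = -0.42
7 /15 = 0.47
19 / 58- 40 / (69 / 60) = -45963 / 1334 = -34.46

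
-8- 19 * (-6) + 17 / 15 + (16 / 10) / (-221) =355123 / 3315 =107.13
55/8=6.88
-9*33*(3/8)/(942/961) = -285417/2512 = -113.62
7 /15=0.47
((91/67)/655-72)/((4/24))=-18957774/43885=-431.99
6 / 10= 3 / 5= 0.60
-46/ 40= -23/ 20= -1.15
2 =2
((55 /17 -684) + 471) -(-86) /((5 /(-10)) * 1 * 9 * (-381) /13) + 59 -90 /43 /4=-755167475 /5013198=-150.64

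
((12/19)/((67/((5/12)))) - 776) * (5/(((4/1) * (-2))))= 4939215/10184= 485.00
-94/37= -2.54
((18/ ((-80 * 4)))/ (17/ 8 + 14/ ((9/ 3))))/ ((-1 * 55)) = 27/ 179300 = 0.00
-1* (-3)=3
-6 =-6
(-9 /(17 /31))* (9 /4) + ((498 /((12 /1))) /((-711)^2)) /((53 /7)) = -67276231489 /1821897684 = -36.93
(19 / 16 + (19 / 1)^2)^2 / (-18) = -33582025 / 4608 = -7287.77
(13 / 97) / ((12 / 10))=65 / 582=0.11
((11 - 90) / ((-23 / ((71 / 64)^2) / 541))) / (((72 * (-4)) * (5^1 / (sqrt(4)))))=-215447299 / 67829760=-3.18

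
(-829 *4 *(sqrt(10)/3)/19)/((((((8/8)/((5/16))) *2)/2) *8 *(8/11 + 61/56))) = -319165 *sqrt(10)/255132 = -3.96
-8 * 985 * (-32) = 252160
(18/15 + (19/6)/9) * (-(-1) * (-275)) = -23045/54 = -426.76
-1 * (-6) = 6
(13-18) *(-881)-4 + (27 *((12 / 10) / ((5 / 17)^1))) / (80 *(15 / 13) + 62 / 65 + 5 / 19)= 847441251 / 192505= 4402.18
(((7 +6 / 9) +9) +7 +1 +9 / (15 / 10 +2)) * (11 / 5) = 6292 / 105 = 59.92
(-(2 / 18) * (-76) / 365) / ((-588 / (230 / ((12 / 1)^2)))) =-437 / 6953688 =-0.00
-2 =-2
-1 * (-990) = 990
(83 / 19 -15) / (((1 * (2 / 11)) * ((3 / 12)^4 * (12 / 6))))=-142208 / 19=-7484.63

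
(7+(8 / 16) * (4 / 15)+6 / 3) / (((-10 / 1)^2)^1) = 137 / 1500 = 0.09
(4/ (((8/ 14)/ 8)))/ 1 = 56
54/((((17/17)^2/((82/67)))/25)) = 110700/67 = 1652.24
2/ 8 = 1/ 4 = 0.25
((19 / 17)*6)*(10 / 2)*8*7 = 1877.65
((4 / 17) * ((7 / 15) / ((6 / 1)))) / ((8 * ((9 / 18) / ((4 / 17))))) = 14 / 13005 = 0.00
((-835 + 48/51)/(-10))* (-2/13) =-14179/1105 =-12.83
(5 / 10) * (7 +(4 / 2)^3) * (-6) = -45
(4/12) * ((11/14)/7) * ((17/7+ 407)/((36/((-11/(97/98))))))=-173393/36666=-4.73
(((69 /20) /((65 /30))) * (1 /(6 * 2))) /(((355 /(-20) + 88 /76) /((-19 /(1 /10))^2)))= -288.70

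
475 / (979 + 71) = 19 / 42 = 0.45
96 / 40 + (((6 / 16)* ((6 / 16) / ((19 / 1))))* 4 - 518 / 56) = -10367 / 1520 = -6.82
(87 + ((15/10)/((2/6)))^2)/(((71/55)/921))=21730995/284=76517.59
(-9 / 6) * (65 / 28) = -195 / 56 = -3.48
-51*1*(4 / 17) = -12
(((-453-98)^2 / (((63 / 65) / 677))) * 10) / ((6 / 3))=66799810025 / 63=1060314444.84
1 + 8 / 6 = 7 / 3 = 2.33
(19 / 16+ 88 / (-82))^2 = 5625 / 430336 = 0.01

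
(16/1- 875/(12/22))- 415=-12019/6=-2003.17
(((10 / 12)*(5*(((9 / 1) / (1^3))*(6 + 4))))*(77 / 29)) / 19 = 28875 / 551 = 52.40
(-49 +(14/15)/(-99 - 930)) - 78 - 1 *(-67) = -132302/2205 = -60.00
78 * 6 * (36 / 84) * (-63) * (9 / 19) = -113724 / 19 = -5985.47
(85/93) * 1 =85/93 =0.91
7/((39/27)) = 63/13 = 4.85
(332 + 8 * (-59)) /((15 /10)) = -280 /3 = -93.33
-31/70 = -0.44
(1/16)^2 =1/256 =0.00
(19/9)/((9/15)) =95/27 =3.52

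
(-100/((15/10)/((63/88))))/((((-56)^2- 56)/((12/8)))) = -45/1936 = -0.02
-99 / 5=-19.80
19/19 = 1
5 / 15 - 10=-29 / 3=-9.67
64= 64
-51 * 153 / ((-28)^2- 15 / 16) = -7344 / 737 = -9.96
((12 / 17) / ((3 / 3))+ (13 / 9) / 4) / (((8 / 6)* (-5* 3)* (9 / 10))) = -653 / 11016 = -0.06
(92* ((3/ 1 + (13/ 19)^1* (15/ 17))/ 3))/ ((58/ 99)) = 1766952/ 9367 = 188.64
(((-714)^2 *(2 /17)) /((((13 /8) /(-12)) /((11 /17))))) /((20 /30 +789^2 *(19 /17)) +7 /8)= -0.41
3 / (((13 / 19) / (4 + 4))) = 456 / 13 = 35.08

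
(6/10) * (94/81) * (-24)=-752/45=-16.71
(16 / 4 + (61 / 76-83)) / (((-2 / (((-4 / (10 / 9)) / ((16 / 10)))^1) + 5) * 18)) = -5943 / 8056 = -0.74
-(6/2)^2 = -9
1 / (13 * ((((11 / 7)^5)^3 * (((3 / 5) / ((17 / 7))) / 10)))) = 576489611921650 / 162912678607210389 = 0.00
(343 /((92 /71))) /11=24353 /1012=24.06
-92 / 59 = -1.56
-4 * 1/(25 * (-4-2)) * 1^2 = 2/75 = 0.03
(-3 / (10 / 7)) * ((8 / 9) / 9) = -28 / 135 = -0.21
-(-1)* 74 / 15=74 / 15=4.93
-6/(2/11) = -33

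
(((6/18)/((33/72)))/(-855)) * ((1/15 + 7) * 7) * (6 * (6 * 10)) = -47488/3135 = -15.15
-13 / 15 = -0.87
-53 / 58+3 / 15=-207 / 290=-0.71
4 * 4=16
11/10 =1.10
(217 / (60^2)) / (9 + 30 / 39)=2821 / 457200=0.01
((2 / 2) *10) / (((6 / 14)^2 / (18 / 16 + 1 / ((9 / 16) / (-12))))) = -118825 / 108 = -1100.23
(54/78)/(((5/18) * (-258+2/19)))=-0.01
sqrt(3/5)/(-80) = -sqrt(15)/400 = -0.01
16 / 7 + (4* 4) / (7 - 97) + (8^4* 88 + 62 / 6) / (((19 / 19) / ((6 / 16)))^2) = 1021941871 / 20160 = 50691.56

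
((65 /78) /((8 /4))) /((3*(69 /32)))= 40 /621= 0.06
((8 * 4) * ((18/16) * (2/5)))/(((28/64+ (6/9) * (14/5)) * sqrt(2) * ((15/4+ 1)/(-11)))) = -76032 * sqrt(2)/10507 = -10.23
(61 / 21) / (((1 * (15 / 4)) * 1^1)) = 244 / 315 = 0.77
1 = 1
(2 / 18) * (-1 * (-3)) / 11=1 / 33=0.03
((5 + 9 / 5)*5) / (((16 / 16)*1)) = 34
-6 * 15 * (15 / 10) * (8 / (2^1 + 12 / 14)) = -378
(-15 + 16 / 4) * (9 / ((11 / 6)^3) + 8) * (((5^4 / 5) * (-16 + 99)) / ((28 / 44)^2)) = -2666163.27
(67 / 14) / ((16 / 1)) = 67 / 224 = 0.30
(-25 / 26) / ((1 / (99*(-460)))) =569250 / 13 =43788.46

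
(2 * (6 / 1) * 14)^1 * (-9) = -1512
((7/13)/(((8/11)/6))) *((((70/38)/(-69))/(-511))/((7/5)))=275/1658852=0.00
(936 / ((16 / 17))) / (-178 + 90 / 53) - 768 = -14457801 / 18688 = -773.64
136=136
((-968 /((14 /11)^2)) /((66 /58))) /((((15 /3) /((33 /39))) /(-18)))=5095068 /3185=1599.71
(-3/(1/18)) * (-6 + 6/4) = 243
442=442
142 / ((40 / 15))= 213 / 4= 53.25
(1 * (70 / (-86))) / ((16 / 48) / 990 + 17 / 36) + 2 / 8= -101557 / 68972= -1.47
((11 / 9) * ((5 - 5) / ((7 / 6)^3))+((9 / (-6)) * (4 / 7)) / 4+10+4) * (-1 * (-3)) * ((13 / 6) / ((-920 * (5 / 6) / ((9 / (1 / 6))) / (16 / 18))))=-22581 / 4025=-5.61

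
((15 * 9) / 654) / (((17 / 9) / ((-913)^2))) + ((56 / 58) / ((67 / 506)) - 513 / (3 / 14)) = 638761841591 / 7200758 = 88707.58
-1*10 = -10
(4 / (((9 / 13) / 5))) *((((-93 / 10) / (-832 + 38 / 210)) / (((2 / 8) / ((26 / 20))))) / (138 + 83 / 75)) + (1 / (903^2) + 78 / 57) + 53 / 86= 56378771135817491 / 28234913699134926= 2.00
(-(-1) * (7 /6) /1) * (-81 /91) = -27 /26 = -1.04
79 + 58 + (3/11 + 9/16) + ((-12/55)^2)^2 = 137.84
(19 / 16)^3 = 6859 / 4096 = 1.67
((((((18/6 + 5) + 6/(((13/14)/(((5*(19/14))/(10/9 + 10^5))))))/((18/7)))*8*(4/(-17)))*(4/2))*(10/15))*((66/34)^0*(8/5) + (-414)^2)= -3593827525835008/2685179835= -1338393.61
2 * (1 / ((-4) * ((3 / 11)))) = -11 / 6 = -1.83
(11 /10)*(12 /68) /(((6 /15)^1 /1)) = 33 /68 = 0.49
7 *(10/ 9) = 70/ 9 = 7.78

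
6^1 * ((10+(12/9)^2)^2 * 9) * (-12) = -89888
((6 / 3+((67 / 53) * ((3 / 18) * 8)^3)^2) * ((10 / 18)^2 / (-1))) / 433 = -562061650 / 71821121553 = -0.01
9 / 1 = 9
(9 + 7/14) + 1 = 21/2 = 10.50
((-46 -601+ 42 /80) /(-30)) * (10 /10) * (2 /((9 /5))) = 25859 /1080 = 23.94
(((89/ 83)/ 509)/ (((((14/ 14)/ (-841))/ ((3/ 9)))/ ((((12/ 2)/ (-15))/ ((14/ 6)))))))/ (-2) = -74849/ 1478645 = -0.05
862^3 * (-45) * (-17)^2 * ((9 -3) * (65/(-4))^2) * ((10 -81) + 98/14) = 844637013381096000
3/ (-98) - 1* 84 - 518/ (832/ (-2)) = -843749/ 10192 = -82.79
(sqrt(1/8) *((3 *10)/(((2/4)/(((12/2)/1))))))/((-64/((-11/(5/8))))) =99 *sqrt(2)/4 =35.00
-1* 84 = -84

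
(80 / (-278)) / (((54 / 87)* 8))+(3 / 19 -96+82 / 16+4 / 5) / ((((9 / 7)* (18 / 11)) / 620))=-2519309759 / 95076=-26497.85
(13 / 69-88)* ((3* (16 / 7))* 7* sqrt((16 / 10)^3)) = -1551104* sqrt(10) / 575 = -8530.47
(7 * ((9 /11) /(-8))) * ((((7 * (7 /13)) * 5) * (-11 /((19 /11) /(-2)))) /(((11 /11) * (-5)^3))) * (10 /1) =33957 /2470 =13.75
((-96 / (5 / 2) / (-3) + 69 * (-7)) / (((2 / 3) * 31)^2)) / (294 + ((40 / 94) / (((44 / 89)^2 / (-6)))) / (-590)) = -788838083 / 210678199295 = -0.00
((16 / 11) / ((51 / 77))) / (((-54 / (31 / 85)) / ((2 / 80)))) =-217 / 585225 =-0.00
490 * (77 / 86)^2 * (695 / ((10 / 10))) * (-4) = -2019120950 / 1849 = -1092007.00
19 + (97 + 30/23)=2698/23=117.30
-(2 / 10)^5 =-1 / 3125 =-0.00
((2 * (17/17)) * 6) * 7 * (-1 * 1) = -84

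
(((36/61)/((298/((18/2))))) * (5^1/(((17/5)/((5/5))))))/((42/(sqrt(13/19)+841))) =675 * sqrt(247)/20550229+567675/1081591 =0.53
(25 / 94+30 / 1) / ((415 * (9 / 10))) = 2845 / 35109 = 0.08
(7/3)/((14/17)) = 17/6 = 2.83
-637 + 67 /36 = -22865 /36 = -635.14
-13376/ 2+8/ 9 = -60184/ 9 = -6687.11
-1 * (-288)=288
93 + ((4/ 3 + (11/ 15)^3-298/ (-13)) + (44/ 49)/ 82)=10371278602/ 88144875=117.66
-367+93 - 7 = -281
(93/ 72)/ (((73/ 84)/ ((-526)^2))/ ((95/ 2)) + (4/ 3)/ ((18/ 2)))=12833270415/ 1471916977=8.72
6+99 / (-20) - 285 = -5679 / 20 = -283.95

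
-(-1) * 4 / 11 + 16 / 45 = 356 / 495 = 0.72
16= 16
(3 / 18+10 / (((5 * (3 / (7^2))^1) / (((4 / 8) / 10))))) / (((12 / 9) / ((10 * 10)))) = 135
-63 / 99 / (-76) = 7 / 836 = 0.01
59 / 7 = 8.43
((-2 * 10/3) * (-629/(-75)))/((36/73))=-113.38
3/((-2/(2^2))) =-6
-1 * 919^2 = -844561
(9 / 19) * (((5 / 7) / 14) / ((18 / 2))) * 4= 10 / 931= 0.01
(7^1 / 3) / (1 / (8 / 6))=28 / 9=3.11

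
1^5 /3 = 1 /3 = 0.33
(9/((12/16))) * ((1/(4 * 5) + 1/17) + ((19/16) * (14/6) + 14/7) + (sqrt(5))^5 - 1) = 717.38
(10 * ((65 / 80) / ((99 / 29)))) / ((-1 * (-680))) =377 / 107712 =0.00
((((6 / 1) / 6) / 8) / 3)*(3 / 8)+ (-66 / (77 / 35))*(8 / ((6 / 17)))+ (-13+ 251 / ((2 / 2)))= -28287 / 64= -441.98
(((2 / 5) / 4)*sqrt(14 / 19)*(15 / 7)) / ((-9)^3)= -sqrt(266) / 64638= -0.00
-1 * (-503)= 503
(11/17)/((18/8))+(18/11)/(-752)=0.29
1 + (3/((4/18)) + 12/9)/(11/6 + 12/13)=1372/215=6.38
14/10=7/5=1.40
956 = 956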